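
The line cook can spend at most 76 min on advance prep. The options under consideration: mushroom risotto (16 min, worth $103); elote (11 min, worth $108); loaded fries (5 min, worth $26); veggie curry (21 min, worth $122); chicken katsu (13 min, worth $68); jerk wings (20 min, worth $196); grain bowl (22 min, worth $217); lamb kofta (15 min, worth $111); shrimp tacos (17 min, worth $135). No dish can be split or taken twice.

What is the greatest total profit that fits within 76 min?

Density check — grain bowl 9.86, elote 9.82, jerk wings 9.80 are the best per min.
Elote + loaded fries + jerk wings + grain bowl + shrimp tacos uses 75 of the 76 min and totals 682.
An exhaustive check of the 512 subsets confirms 682.

682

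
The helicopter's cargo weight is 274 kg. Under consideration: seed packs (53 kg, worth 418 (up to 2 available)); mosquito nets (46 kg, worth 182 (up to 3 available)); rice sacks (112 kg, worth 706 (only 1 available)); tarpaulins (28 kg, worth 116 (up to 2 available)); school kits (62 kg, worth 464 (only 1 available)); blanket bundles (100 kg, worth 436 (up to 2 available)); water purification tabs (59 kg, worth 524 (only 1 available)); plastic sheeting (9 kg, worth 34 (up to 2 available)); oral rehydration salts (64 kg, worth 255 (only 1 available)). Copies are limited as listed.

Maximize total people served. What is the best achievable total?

2008

2×seed packs + tarpaulins + school kits + water purification tabs + 2×plastic sheeting uses 273 of the 274 kg and totals 2008.
Every other selection either busts 274 kg or exceeds an availability limit or fails to beat 2008.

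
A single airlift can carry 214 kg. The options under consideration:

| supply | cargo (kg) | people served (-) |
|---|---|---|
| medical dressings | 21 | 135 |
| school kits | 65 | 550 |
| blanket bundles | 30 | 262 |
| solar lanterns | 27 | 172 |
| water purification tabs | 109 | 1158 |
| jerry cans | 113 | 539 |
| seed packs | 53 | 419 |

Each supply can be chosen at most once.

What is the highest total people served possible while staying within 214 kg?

1974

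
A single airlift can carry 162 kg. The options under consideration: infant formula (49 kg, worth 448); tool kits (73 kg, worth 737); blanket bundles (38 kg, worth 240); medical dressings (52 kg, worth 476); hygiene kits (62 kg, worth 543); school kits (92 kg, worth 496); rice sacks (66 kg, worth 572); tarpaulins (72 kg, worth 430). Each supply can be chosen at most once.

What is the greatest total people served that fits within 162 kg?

1425

By people served per kg: tool kits 10.10, medical dressings 9.15, infant formula 9.14 lead.
A density-first pass picks tool kits + medical dressings — 1213 at 125 kg.
The 52 kg tied up in medical dressings is better spent on infant formula + blanket bundles — total rises to 1425 (160 kg).
The spare 2 kg is too small for any remaining supply, and no exchange beats 1425.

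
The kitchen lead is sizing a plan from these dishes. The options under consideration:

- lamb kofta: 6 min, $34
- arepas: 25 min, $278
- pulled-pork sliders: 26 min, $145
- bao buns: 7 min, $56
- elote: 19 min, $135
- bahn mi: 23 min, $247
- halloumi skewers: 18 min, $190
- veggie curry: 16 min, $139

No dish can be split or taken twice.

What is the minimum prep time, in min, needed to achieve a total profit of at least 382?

39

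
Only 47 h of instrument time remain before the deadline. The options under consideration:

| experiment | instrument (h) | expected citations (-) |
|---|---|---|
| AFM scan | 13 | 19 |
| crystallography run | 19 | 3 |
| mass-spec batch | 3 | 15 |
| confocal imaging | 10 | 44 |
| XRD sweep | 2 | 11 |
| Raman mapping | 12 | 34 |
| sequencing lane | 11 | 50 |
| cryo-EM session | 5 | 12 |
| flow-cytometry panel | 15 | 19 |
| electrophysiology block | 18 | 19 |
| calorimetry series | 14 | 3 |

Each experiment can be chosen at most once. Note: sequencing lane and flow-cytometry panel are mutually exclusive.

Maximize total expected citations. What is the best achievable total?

166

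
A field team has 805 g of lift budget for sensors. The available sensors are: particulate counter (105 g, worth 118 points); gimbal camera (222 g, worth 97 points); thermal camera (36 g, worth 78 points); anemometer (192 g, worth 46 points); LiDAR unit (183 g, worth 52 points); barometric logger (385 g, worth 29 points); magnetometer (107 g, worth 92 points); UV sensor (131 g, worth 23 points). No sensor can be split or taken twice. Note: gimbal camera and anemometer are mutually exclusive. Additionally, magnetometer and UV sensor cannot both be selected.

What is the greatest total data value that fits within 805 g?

Best packing: particulate counter + gimbal camera + thermal camera + LiDAR unit + magnetometer — 653 g, 437 total.
Runner-up particulate counter + thermal camera + anemometer + LiDAR unit + magnetometer tops out at 386.

437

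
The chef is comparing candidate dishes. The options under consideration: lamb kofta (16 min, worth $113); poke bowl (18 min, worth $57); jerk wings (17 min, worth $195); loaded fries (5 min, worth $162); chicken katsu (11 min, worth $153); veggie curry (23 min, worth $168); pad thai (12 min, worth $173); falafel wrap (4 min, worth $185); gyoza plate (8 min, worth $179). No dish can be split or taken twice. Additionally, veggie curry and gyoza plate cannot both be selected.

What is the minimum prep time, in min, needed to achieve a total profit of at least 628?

Look for the lowest-prep combination reaching 628.
Taking loaded fries + chicken katsu + falafel wrap + gyoza plate gives 679 (≥ 628) for 28 min.
No combination under 28 min hits 628.

28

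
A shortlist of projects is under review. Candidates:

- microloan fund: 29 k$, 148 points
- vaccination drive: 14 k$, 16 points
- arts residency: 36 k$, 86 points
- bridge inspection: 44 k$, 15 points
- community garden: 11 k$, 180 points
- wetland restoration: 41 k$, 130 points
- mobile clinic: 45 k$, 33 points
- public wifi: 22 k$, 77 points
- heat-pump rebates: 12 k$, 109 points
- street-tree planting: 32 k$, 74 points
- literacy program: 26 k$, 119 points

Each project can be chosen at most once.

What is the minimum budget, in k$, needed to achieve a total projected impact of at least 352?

Need the lightest bundle worth ≥ 352.
community garden + public wifi + heat-pump rebates: 366 projected impact at 45 k$.
No combination under 45 k$ hits 352.

45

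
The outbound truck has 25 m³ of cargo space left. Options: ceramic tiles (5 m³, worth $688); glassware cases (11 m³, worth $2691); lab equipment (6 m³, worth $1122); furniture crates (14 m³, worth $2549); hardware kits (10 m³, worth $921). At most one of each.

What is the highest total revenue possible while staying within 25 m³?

Taking the top-ratio shipments first gives ceramic tiles + glassware cases + lab equipment for 4501 (22 m³).
The 11 m³ tied up in ceramic tiles and lab equipment is better spent on furniture crates — total rises to 5240 (25 m³).
Nothing else within 25 m³ beats 5240.

5240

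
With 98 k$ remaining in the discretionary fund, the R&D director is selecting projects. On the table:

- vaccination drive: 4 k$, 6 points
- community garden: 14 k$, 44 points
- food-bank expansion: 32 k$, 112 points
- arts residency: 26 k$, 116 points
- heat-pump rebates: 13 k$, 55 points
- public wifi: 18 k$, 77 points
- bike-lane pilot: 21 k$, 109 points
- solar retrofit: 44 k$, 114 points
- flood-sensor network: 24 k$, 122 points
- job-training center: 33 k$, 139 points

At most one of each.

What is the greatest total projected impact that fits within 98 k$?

447

Ranking by ratio (projected impact/k$): bike-lane pilot 5.19, flood-sensor network 5.08, arts residency 4.46, public wifi 4.28.
Filling by ratio: vaccination drive + arts residency + public wifi + bike-lane pilot + flood-sensor network for 430, with 5 k$ left unused.
Dropping vaccination drive and arts residency frees 30 k$; slotting in job-training center (33 k$) lifts the total to 447 at 96 k$.
Every other selection either busts 98 k$ or fails to beat 447.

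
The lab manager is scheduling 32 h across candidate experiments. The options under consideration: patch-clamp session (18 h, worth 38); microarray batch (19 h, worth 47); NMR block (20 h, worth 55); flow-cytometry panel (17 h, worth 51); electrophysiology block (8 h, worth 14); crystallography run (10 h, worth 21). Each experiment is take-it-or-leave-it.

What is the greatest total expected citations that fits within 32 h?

76

Ranking by ratio (expected citations/h): flow-cytometry panel 3.00, NMR block 2.75, microarray batch 2.47.
Filling by ratio: flow-cytometry panel + crystallography run for 72, with 5 h left unused.
Dropping flow-cytometry panel frees 17 h; slotting in NMR block (20 h) lifts the total to 76 at 30 h.
Runner-up flow-cytometry panel + crystallography run tops out at 72.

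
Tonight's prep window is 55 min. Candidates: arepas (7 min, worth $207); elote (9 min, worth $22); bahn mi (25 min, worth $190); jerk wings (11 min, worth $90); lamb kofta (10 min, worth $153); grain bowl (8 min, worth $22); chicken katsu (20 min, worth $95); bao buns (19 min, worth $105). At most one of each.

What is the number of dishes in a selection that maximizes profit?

4

The maximum profit within 55 min is 640.
For example arepas + bahn mi + jerk wings + lamb kofta achieves it, using 53 min.
All optima have 4 dishes.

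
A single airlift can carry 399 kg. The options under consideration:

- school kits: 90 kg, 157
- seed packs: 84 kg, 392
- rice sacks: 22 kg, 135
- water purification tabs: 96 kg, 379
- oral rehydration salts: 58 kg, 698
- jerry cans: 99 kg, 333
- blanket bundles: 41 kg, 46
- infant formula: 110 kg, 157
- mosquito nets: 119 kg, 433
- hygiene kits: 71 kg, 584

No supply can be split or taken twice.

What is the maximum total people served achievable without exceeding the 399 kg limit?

2288

Filling by ratio: seed packs + rice sacks + water purification tabs + oral rehydration salts + blanket bundles + hygiene kits for 2234, with 27 kg left unused.
Replace water purification tabs with mosquito nets: the trade gains 54 net, giving 2288 at 395 kg.
The closest alternative, seed packs + rice sacks + oral rehydration salts + mosquito nets + hygiene kits, reaches only 2242.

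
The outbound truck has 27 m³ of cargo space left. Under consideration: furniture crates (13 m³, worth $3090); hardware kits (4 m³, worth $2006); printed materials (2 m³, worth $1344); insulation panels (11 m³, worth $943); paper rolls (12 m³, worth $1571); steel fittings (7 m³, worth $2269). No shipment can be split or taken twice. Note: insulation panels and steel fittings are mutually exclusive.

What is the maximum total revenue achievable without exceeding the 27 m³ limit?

8709

Ranking by ratio (revenue/m³): printed materials 672.00, hardware kits 501.50, steel fittings 324.14, furniture crates 237.69.
The ratio ordering already packs tightly: furniture crates + hardware kits + printed materials + steel fittings, 26 m³, 8709.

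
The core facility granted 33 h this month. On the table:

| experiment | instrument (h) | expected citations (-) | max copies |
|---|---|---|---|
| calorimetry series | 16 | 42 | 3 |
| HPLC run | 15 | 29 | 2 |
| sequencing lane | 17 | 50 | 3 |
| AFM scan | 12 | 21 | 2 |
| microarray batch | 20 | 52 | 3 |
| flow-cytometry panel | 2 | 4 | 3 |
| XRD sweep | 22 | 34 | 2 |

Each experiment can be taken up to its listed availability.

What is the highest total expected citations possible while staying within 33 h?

The ratio ordering already packs tightly: calorimetry series + sequencing lane, 33 h, 92.

92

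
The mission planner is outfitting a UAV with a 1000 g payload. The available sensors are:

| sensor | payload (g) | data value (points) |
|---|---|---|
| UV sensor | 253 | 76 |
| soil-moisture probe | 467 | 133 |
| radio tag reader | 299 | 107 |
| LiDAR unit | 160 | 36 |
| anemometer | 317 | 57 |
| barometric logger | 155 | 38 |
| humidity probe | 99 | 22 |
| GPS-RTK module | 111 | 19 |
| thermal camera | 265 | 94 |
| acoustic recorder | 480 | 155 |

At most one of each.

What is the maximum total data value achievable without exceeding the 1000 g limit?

325

By data value per g: radio tag reader 0.36, thermal camera 0.35, acoustic recorder 0.32 lead.
A density-first pass picks UV sensor + radio tag reader + barometric logger + thermal camera — 315 at 972 g.
Replace radio tag reader and barometric logger with acoustic recorder: the trade gains 10 net, giving 325 at 998 g.
Next best is UV sensor + radio tag reader + barometric logger + thermal camera at 315 (972 g) — short by 10.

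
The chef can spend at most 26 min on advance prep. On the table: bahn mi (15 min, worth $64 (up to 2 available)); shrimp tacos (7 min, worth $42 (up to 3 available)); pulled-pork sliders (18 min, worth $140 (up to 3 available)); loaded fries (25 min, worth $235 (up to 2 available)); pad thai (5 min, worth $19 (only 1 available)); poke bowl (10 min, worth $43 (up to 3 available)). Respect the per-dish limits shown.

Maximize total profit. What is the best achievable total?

235

Loaded fries uses 25 of the 26 min and totals 235.
That's the maximum — no swap from here does better than 235.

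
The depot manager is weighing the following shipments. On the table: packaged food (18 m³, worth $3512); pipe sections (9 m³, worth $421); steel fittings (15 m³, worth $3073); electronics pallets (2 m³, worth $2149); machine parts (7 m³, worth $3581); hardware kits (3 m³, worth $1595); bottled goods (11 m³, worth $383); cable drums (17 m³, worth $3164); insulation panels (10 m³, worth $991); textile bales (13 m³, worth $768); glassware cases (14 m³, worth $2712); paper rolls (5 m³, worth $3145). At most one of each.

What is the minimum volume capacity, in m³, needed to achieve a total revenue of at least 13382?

32

Minimise m³ subject to total revenue ≥ 13382.
steel fittings + electronics pallets + machine parts + hardware kits + paper rolls reaches 13543 using 32 m³.
Below 32 m³ the best achievable stays under 13382.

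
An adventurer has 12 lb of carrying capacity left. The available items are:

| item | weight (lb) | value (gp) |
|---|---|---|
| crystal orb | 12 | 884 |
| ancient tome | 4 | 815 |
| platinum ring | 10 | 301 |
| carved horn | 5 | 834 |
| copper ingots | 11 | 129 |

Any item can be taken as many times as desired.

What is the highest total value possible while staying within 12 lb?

2445

Taking 3×ancient tome: 12 lb used, 2445 in value.
No other feasible combination exceeds 2445.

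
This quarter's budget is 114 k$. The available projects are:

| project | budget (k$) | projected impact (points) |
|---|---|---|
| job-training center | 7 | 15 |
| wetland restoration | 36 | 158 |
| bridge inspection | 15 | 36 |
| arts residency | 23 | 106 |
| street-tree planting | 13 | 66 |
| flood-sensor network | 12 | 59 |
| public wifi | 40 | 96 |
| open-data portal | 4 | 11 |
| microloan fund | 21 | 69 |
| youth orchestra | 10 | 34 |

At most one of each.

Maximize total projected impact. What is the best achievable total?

473

By projected impact per k$: street-tree planting 5.08, flood-sensor network 4.92, arts residency 4.61, wetland restoration 4.39 lead.
Filling by ratio: wetland restoration + bridge inspection + arts residency + street-tree planting + flood-sensor network + open-data portal + youth orchestra for 470, with 1 k$ left unused.
Reworking the packing: job-training center + wetland restoration + arts residency + street-tree planting + flood-sensor network + microloan fund uses 112 k$ and improves the total to 473.
No other feasible combination exceeds 473.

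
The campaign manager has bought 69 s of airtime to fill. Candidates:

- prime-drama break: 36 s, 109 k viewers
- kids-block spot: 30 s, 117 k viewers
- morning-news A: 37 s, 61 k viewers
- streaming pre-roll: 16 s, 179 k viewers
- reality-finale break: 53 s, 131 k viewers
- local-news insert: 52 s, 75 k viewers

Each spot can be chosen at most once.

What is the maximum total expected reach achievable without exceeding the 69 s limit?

By expected reach per s: streaming pre-roll 11.19, kids-block spot 3.90, prime-drama break 3.03, reality-finale break 2.47 lead.
Filling by ratio: kids-block spot + streaming pre-roll for 296, with 23 s left unused.
The 30 s tied up in kids-block spot is better spent on reality-finale break — total rises to 310 (69 s).
No other feasible combination exceeds 310.

310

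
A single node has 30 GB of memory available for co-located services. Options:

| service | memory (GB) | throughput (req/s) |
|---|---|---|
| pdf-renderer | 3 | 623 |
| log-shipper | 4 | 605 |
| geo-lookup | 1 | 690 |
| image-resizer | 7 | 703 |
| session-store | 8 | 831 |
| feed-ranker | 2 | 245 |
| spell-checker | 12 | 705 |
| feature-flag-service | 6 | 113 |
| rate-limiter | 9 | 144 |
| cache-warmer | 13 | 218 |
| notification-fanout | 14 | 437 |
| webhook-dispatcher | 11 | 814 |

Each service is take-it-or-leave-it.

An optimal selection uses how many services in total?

6

Best achievable throughput is 3808.
One optimal bundle: pdf-renderer + log-shipper + geo-lookup + session-store + feed-ranker + webhook-dispatcher (29 GB).
All optima have 6 services.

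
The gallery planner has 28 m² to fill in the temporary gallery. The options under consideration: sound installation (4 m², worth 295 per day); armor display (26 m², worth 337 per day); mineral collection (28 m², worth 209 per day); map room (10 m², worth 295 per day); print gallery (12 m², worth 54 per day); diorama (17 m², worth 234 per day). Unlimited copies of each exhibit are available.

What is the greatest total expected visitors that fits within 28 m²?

2065

By expected visitors per m²: sound installation 73.75, map room 29.50, diorama 13.76, armor display 12.96 lead.
Taking 7×sound installation: 28 m² used, 2065 in expected visitors.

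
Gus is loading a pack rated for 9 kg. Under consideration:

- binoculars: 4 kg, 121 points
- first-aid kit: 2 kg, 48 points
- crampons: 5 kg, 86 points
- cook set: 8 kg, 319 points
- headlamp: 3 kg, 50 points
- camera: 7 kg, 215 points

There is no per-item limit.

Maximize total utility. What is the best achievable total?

319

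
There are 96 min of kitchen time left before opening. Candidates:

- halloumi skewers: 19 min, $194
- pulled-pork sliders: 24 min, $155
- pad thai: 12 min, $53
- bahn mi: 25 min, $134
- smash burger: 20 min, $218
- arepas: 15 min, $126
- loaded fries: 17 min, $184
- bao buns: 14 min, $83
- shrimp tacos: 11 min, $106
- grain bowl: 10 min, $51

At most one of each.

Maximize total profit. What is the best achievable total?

911

Halloumi skewers + smash burger + arepas + loaded fries + bao buns + shrimp tacos uses 96 of the 96 min and totals 911.
The closest alternative, halloumi skewers + pad thai + smash burger + arepas + loaded fries + shrimp tacos, reaches only 881.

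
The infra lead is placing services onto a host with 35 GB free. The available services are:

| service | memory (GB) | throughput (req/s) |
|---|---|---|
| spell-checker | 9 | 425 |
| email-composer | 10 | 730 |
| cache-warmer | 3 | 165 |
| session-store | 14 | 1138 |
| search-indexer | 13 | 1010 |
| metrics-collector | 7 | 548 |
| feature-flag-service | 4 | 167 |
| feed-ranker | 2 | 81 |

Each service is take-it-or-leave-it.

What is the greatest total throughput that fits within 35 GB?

2696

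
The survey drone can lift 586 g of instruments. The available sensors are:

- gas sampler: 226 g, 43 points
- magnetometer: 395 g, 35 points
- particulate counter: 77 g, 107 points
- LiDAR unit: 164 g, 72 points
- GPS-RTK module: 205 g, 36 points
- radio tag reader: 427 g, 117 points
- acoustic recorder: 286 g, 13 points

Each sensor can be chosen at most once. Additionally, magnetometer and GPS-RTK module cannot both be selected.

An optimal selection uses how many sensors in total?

2

Best achievable data value is 224.
particulate counter + radio tag reader hits 224 at 504 g.
Any selection reaching 224 contains exactly 2 sensors.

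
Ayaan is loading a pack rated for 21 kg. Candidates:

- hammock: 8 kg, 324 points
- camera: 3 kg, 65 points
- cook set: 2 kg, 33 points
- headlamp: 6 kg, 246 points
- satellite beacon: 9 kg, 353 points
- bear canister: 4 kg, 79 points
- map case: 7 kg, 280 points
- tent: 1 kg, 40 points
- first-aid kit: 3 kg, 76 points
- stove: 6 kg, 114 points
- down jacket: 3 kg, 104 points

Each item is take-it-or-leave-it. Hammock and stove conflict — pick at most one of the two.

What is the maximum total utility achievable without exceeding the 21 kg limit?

Density check — headlamp 41.00, hammock 40.50, map case 40.00 are the best per kg.
Best packing: hammock + headlamp + map case — 21 kg, 850 total.
No other feasible combination exceeds 850.

850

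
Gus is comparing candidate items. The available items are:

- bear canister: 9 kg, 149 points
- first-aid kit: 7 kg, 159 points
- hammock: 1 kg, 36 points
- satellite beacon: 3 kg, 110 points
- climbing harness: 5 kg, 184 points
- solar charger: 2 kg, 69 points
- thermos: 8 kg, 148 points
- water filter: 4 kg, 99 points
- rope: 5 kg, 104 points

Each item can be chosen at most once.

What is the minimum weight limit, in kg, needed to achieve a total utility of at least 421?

Minimise kg subject to total utility ≥ 421.
hammock + satellite beacon + climbing harness + water filter reaches 429 using 13 kg.
Any bundle with less than 13 kg falls short of 421.

13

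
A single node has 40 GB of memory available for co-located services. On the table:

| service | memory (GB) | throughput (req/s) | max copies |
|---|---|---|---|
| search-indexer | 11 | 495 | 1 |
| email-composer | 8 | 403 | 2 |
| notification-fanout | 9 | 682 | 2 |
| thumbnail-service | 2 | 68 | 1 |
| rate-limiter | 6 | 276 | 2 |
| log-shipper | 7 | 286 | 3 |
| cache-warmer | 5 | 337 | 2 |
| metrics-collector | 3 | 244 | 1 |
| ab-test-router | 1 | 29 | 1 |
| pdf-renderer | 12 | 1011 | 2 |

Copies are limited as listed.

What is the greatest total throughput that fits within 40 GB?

3109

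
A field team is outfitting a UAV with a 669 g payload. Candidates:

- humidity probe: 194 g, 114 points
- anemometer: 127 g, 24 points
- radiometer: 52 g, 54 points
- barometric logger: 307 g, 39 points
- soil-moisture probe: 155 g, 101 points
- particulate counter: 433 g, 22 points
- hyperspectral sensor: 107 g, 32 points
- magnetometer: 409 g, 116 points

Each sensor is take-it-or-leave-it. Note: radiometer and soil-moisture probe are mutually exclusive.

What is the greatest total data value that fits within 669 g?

Taking humidity probe + radiometer + magnetometer: 655 g used, 284 in data value.
No other feasible combination exceeds 284.

284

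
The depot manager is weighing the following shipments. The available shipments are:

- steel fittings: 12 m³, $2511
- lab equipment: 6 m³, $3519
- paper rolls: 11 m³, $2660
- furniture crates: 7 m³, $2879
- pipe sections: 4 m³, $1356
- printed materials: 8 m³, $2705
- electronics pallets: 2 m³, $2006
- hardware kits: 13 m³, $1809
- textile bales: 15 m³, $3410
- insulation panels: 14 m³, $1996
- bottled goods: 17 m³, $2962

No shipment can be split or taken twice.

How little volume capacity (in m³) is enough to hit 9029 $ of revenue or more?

19

Need the lightest bundle worth ≥ 9029.
Taking lab equipment + furniture crates + pipe sections + electronics pallets gives 9760 (≥ 9029) for 19 m³.
Any bundle with less than 19 m³ falls short of 9029.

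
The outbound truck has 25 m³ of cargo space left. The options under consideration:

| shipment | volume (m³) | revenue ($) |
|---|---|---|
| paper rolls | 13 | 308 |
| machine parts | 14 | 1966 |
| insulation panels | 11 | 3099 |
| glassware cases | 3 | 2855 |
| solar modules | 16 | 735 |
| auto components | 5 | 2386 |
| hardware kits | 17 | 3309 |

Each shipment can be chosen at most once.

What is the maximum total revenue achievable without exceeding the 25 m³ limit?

Greedy by ratio would take insulation panels + glassware cases + auto components: 19 m³ used, total 8340.
Dropping insulation panels frees 11 m³; slotting in hardware kits (17 m³) lifts the total to 8550 at 25 m³.

8550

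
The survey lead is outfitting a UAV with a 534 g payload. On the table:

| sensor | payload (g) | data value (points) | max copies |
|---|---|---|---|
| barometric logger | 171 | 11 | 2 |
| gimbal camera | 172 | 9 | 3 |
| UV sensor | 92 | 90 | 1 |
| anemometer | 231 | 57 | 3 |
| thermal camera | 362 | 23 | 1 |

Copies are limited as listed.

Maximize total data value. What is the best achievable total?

158

Best packing: barometric logger + UV sensor + anemometer — 494 g, 158 total.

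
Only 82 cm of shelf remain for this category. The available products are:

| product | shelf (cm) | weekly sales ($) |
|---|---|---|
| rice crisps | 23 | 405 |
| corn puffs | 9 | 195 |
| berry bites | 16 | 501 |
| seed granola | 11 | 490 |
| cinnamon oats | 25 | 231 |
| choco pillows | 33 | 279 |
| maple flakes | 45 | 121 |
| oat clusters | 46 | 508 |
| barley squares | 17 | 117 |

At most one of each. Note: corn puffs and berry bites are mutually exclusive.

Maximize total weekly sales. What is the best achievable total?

1627

Density check — seed granola 44.55, berry bites 31.31, corn puffs 21.67, rice crisps 17.61 are the best per cm.
Rice crisps + berry bites + seed granola + cinnamon oats uses 75 of the 82 cm and totals 1627.
Next best is rice crisps + berry bites + seed granola + barley squares at 1513 (67 cm) — short by 114.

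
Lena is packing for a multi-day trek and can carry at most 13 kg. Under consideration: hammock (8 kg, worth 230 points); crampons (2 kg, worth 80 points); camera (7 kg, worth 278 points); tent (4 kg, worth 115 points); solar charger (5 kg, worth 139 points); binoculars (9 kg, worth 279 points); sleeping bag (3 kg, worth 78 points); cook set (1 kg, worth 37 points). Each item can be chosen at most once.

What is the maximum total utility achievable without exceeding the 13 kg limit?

473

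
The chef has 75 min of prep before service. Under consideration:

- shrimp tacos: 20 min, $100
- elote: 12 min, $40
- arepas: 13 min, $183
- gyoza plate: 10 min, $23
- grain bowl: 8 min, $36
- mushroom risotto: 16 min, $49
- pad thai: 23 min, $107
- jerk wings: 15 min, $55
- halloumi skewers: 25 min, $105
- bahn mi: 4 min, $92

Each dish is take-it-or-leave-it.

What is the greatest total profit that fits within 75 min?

Density check — bahn mi 23.00, arepas 14.08, shrimp tacos 5.00 are the best per min.
Greedy by ratio would take shrimp tacos + arepas + grain bowl + pad thai + bahn mi: 68 min used, total 518.
Replace grain bowl with jerk wings: the trade gains 19 net, giving 537 at 75 min.
Every other selection either busts 75 min or fails to beat 537.

537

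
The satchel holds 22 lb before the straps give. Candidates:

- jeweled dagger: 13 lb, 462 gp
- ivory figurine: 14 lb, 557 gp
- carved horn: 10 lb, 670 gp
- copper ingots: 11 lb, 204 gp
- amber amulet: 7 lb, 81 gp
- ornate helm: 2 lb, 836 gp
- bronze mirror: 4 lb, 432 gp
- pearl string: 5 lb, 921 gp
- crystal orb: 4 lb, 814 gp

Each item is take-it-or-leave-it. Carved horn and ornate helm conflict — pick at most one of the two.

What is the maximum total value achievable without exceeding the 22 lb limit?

3084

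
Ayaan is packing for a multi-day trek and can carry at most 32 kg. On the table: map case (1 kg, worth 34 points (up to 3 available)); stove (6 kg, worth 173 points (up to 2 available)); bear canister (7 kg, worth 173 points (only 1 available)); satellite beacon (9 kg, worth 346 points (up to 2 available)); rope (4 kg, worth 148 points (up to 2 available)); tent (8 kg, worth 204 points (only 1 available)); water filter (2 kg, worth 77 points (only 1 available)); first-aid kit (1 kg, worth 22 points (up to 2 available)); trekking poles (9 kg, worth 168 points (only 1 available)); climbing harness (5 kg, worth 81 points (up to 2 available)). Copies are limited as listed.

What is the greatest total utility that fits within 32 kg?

1189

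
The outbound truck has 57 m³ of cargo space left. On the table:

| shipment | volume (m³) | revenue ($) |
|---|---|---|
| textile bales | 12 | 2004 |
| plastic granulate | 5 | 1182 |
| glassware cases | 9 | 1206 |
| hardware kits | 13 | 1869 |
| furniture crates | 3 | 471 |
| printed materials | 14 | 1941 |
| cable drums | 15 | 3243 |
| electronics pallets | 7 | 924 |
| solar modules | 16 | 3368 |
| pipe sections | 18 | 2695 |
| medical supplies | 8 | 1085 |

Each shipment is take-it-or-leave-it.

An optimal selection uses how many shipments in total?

Optimal total is 11003.
One optimal bundle: textile bales + plastic granulate + glassware cases + cable drums + solar modules (57 m³).
Any selection reaching 11003 contains exactly 5 shipments.

5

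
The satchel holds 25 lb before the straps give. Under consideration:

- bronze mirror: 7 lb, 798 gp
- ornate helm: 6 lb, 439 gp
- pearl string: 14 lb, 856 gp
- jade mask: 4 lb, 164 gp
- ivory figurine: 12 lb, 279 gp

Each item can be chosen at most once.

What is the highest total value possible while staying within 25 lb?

1818

Filling by ratio: bronze mirror + ornate helm + jade mask for 1401, with 8 lb left unused.
The 6 lb tied up in ornate helm is better spent on pearl string — total rises to 1818 (25 lb).
Runner-up bronze mirror + pearl string tops out at 1654.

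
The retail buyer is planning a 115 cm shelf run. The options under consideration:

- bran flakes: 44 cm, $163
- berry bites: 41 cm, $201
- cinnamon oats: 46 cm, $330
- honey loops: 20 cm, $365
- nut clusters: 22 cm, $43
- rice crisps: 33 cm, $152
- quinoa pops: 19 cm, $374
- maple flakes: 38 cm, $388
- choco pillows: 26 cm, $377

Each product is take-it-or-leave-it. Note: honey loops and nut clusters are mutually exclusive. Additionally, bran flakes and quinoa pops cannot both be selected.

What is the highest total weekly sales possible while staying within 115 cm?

1504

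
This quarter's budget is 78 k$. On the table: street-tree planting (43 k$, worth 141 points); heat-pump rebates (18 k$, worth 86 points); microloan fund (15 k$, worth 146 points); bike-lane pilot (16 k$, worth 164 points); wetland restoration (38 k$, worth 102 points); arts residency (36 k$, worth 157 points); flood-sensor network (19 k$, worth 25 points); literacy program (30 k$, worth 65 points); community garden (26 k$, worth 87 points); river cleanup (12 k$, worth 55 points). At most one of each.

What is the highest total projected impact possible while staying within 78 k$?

483

Greedy by ratio would take heat-pump rebates + microloan fund + bike-lane pilot + river cleanup: 61 k$ used, total 451.
Replace river cleanup with community garden: the trade gains 32 net, giving 483 at 75 k$.
The closest alternative, microloan fund + bike-lane pilot + arts residency, reaches only 467.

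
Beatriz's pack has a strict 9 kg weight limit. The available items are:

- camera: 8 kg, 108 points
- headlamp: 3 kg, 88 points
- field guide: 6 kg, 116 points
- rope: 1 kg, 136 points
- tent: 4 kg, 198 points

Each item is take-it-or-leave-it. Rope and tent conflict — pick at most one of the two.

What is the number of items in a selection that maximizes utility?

2

Best achievable utility is 286.
headlamp + tent hits 286 at 7 kg.
Any selection reaching 286 contains exactly 2 items.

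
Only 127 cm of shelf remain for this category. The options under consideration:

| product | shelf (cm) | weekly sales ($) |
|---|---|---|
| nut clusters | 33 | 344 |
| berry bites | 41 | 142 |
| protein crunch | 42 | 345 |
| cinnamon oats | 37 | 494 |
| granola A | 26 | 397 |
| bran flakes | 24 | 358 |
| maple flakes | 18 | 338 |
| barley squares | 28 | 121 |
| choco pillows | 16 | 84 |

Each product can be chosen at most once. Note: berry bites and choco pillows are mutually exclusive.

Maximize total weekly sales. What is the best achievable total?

The ratio ordering already packs tightly: cinnamon oats + granola A + bran flakes + maple flakes + choco pillows, 121 cm, 1671.

1671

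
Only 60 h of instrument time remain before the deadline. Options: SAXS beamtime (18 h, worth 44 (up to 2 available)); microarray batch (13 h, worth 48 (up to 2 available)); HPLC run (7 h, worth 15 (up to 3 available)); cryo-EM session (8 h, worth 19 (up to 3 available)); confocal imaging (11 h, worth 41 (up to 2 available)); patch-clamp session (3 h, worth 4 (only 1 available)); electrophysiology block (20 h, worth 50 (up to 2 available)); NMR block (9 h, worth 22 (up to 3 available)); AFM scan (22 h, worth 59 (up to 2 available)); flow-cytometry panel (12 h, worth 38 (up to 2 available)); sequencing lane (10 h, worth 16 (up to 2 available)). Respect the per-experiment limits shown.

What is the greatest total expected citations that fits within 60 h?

Best packing: 2×microarray batch + 2×confocal imaging + flow-cytometry panel — 60 h, 216 total.

216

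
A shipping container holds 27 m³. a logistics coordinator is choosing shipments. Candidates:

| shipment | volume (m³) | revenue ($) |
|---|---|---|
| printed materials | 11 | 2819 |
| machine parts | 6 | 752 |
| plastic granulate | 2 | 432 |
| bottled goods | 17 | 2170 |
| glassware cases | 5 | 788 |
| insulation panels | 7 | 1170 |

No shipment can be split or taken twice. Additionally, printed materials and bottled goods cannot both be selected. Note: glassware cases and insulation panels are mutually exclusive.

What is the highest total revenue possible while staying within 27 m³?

5173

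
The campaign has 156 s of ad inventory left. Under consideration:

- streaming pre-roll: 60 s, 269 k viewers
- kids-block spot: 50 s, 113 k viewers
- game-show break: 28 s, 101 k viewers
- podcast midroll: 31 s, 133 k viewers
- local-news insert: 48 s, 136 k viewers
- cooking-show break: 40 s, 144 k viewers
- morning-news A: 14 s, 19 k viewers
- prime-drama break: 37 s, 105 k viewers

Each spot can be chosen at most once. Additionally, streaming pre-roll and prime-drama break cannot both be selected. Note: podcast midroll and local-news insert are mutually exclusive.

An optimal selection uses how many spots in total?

4

The maximum expected reach within 156 s is 565.
One optimal bundle: streaming pre-roll + podcast midroll + cooking-show break + morning-news A (145 s).
Any selection reaching 565 contains exactly 4 spots.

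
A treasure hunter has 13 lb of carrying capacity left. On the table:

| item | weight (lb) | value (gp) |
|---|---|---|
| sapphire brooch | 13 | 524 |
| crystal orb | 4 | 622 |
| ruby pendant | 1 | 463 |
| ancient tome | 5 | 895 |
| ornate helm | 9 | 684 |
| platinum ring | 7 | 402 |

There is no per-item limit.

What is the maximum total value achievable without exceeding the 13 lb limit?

Ranking by ratio (value/lb): ruby pendant 463.00, ancient tome 179.00, crystal orb 155.50.
Taking 13×ruby pendant: 13 lb used, 6019 in value.

6019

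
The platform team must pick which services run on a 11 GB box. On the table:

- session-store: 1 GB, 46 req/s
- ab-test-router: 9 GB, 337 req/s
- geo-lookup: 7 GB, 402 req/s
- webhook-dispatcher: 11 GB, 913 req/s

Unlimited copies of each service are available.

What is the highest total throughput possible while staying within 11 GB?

913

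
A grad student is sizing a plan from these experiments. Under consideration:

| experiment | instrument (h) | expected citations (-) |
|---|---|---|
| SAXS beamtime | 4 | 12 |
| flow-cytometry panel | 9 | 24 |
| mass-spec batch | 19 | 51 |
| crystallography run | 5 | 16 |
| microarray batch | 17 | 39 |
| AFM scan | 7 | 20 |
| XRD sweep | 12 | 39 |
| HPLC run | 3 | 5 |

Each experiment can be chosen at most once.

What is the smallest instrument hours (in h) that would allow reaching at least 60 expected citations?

Look for the lowest-instrument combination reaching 60.
Taking crystallography run + XRD sweep + HPLC run gives 60 (≥ 60) for 20 h.
Below 20 h the best achievable stays under 60.

20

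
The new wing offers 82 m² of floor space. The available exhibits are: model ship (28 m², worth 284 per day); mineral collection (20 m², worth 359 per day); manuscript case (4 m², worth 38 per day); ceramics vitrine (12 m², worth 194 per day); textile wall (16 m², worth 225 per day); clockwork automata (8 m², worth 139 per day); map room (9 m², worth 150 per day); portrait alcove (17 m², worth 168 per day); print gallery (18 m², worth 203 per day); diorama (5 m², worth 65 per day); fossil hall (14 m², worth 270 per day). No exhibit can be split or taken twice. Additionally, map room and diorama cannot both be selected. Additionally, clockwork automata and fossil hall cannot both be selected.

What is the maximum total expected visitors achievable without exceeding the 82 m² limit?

1251

Density check — fossil hall 19.29, mineral collection 17.95, clockwork automata 17.38 are the best per m².
Best packing: mineral collection + ceramics vitrine + textile wall + print gallery + fossil hall — 80 m², 1251 total.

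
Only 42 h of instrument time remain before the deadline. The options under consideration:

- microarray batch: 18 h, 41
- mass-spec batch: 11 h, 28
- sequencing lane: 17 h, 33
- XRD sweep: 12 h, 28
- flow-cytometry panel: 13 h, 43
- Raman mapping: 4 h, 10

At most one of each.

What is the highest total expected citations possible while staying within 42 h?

112

A density-first pass picks mass-spec batch + XRD sweep + flow-cytometry panel + Raman mapping — 109 at 40 h.
Replace XRD sweep and Raman mapping with microarray batch: the trade gains 3 net, giving 112 at 42 h.
Nothing else within 42 h beats 112.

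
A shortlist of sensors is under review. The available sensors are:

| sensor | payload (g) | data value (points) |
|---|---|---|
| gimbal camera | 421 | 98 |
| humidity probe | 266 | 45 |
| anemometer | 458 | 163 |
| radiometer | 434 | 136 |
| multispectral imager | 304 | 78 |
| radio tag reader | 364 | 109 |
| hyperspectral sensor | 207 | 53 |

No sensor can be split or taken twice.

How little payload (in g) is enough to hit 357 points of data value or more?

1196

Minimise g subject to total data value ≥ 357.
anemometer + radiometer + multispectral imager: 377 data value at 1196 g.
No combination under 1196 g hits 357.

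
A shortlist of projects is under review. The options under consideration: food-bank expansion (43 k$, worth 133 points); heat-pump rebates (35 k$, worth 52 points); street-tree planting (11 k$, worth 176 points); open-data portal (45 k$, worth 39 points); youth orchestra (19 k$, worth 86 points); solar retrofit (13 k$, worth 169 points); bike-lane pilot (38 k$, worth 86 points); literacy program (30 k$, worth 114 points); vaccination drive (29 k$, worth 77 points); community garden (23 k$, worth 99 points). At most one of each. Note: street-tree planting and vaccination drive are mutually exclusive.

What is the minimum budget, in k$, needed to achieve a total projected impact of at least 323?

Need the lightest bundle worth ≥ 323.
street-tree planting + solar retrofit reaches 345 using 24 k$.
Below 24 k$ the best achievable stays under 323.

24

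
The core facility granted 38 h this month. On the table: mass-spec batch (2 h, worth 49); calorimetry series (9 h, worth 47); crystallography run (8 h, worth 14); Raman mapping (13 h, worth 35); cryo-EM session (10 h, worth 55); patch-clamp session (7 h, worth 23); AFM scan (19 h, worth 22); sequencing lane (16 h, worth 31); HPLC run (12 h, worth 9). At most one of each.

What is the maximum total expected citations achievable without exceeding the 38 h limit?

Mass-spec batch + calorimetry series + crystallography run + cryo-EM session + patch-clamp session uses 36 of the 38 h and totals 188.

188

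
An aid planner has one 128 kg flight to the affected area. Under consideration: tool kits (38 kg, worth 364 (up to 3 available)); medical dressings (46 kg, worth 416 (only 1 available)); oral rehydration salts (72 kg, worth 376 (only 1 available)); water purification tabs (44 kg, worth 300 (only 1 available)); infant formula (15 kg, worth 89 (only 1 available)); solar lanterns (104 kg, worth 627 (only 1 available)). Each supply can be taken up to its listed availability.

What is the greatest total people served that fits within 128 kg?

1144

Taking the top-ratio supplies first gives 3×tool kits for 1092 (114 kg).
Dropping tool kits frees 38 kg; slotting in medical dressings (46 kg) lifts the total to 1144 at 122 kg.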